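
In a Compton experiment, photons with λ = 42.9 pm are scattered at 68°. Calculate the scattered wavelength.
44.4174 pm

Using the Compton scattering formula:
λ' = λ + Δλ = λ + λ_C(1 - cos θ)

Given:
- Initial wavelength λ = 42.9 pm
- Scattering angle θ = 68°
- Compton wavelength λ_C ≈ 2.4263 pm

Calculate the shift:
Δλ = 2.4263 × (1 - cos(68°))
Δλ = 2.4263 × 0.6254
Δλ = 1.5174 pm

Final wavelength:
λ' = 42.9 + 1.5174 = 44.4174 pm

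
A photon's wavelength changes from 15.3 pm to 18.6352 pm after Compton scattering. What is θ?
112.00°

First find the wavelength shift:
Δλ = λ' - λ = 18.6352 - 15.3 = 3.3352 pm

Using Δλ = λ_C(1 - cos θ), with λ_C = h/(m_e·c) ≈ 2.42631024 pm:
cos θ = 1 - Δλ/λ_C
cos θ = 1 - 3.3352/2.42631024
cos θ = -0.374598

θ = arccos(-0.374598)
θ = 112.00°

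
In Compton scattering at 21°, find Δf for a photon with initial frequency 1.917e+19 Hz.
1.955e+17 Hz (decrease)

Convert frequency to wavelength (c = 299792458 m/s):
λ₀ = c/f₀ = 299792458/1.917e+19 = 1.5638626e-11 m = 15.6386 pm

Calculate Compton shift:
Δλ = λ_C(1 - cos(21°)) = 0.1612 pm

Final wavelength:
λ' = λ₀ + Δλ = 15.6386 + 0.1612 = 15.7998 pm

Final frequency:
f' = c/λ' = 299792458/1.5799780e-11 = 1.8974470e+19 Hz

Frequency shift (decrease):
Δf = f₀ - f' = 1.917e+19 - 1.8974470e+19 = 1.955e+17 Hz

(Intermediate values are shown rounded; full precision is carried through to the final answer.)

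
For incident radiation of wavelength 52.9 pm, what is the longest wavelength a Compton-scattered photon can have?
57.7526 pm (at θ = 180°)

The Compton shift is Δλ = λ_C(1 − cos θ).

Since cos θ ranges from −1 to 1, the factor (1 − cos θ) ranges from 0 to 2; the maximum shift occurs at θ = 180° (backscattering):
Δλ_max = 2λ_C = 2 × 2.4263 pm = 4.8526 pm

Maximum scattered wavelength:
λ'_max = λ₀ + Δλ_max = 52.9 + 4.8526 = 57.7526 pm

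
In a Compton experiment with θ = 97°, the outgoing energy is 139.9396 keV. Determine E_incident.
201.9999 keV

Convert final energy to wavelength (hc ≈ 1239.842 keV·pm):
λ' = hc/E' = 1239.842 / 139.9396 = 8.8598 pm

Calculate the Compton shift:
Δλ = λ_C(1 - cos(97°))
Δλ = 2.4263 × (1 - cos(97°))
Δλ = 2.7220 pm

Initial wavelength:
λ = λ' - Δλ = 8.8598 - 2.7220 = 6.1378 pm

Initial energy:
E = hc/λ = 1239.842 / 6.1378 = 201.9999 keV

(Intermediate values are shown rounded; full precision is carried through to the final answer.)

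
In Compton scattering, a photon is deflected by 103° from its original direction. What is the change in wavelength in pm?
2.9721 pm

Using the Compton scattering formula:
Δλ = λ_C(1 - cos θ)

where λ_C = h/(m_e·c) ≈ 2.4263 pm is the Compton wavelength of an electron.

For θ = 103°:
cos(103°) = -0.2250
1 - cos(103°) = 1.2250

Δλ = 2.4263 × 1.2250
Δλ = 2.9721 pm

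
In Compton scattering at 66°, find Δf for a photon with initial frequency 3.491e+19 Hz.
5.012e+18 Hz (decrease)

Convert frequency to wavelength (c = 299792458 m/s):
λ₀ = c/f₀ = 299792458/3.491e+19 = 8.5875812e-12 m = 8.5876 pm

Calculate Compton shift:
Δλ = λ_C(1 - cos(66°)) = 1.4394 pm

Final wavelength:
λ' = λ₀ + Δλ = 8.5876 + 1.4394 = 10.0270 pm

Final frequency:
f' = c/λ' = 299792458/1.0027022e-11 = 2.9898454e+19 Hz

Frequency shift (decrease):
Δf = f₀ - f' = 3.491e+19 - 2.9898454e+19 = 5.012e+18 Hz

(Intermediate values are shown rounded; full precision is carried through to the final answer.)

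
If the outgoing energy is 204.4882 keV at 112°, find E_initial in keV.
454.5001 keV

Convert final energy to wavelength (hc ≈ 1239.842 keV·pm):
λ' = hc/E' = 1239.842 / 204.4882 = 6.0631 pm

Calculate the Compton shift:
Δλ = λ_C(1 - cos(112°))
Δλ = 2.4263 × (1 - cos(112°))
Δλ = 3.3352 pm

Initial wavelength:
λ = λ' - Δλ = 6.0631 - 3.3352 = 2.7279 pm

Initial energy:
E = hc/λ = 1239.842 / 2.7279 = 454.5001 keV

(Intermediate values are shown rounded; full precision is carried through to the final answer.)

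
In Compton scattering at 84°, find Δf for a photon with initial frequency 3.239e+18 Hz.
7.429e+16 Hz (decrease)

Convert frequency to wavelength (c = 299792458 m/s):
λ₀ = c/f₀ = 299792458/3.239e+18 = 9.2557103e-11 m = 92.5571 pm

Calculate Compton shift:
Δλ = λ_C(1 - cos(84°)) = 2.1727 pm

Final wavelength:
λ' = λ₀ + Δλ = 92.5571 + 2.1727 = 94.7298 pm

Final frequency:
f' = c/λ' = 299792458/9.4729795e-11 = 3.1647114e+18 Hz

Frequency shift (decrease):
Δf = f₀ - f' = 3.239e+18 - 3.1647114e+18 = 7.429e+16 Hz

(Intermediate values are shown rounded; full precision is carried through to the final answer.)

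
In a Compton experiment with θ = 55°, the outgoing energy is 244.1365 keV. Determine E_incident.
306.6000 keV

Convert final energy to wavelength (hc ≈ 1239.842 keV·pm):
λ' = hc/E' = 1239.842 / 244.1365 = 5.0785 pm

Calculate the Compton shift:
Δλ = λ_C(1 - cos(55°))
Δλ = 2.4263 × (1 - cos(55°))
Δλ = 1.0346 pm

Initial wavelength:
λ = λ' - Δλ = 5.0785 - 1.0346 = 4.0438 pm

Initial energy:
E = hc/λ = 1239.842 / 4.0438 = 306.6000 keV

(Intermediate values are shown rounded; full precision is carried through to the final answer.)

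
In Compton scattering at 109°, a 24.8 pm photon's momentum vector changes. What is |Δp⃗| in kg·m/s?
4.1045e-23 kg·m/s

Photon momentum magnitude is p = h/λ.

Initial momentum:
p₀ = h/λ = 6.6261e-34/2.4800e-11 = 2.6718e-23 kg·m/s

After scattering:
λ' = λ + Δλ = 24.8 + 3.2162 = 28.0162 pm
p' = h/λ' = 6.6261e-34/2.8016e-11 = 2.3651e-23 kg·m/s

Momentum is a vector; the scattered photon's direction makes angle θ = 109° with the incident direction. The magnitude of the vector change Δp⃗ = p⃗₀ − p⃗' is found from the law of cosines:
|Δp⃗|² = p₀² + p'² − 2p₀p'cos θ
|Δp⃗|² = (2.6718e-23)² + (2.3651e-23)² − 2·2.6718e-23·2.3651e-23·cos(109°)
|Δp⃗| = 4.1045e-23 kg·m/s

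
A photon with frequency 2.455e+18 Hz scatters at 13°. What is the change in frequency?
1.250e+15 Hz (decrease)

Convert frequency to wavelength (c = 299792458 m/s):
λ₀ = c/f₀ = 299792458/2.455e+18 = 1.2211505e-10 m = 122.1151 pm

Calculate Compton shift:
Δλ = λ_C(1 - cos(13°)) = 0.0622 pm

Final wavelength:
λ' = λ₀ + Δλ = 122.1151 + 0.0622 = 122.1772 pm

Final frequency:
f' = c/λ' = 299792458/1.2217724e-10 = 2.4537504e+18 Hz

Frequency shift (decrease):
Δf = f₀ - f' = 2.455e+18 - 2.4537504e+18 = 1.250e+15 Hz

(Intermediate values are shown rounded; full precision is carried through to the final answer.)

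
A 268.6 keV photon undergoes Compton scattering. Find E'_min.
130.9430 keV (at θ = 180°)

The scattered photon has minimum energy when its wavelength is maximum, i.e., when the Compton shift Δλ = λ_C(1 − cos θ) is maximum. This occurs at θ = 180° (backscattering), giving Δλ_max = 2λ_C = 4.8526 pm.

Initial wavelength: λ₀ = hc/E₀ = 4.6159 pm
Maximum final wavelength: λ'_max = λ₀ + 2λ_C = 4.6159 + 4.8526 = 9.4686 pm
Minimum final energy: E'_min = hc/λ'_max = 130.9430 keV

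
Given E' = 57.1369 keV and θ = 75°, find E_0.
62.3000 keV

Convert final energy to wavelength (hc ≈ 1239.842 keV·pm):
λ' = hc/E' = 1239.842 / 57.1369 = 21.6995 pm

Calculate the Compton shift:
Δλ = λ_C(1 - cos(75°))
Δλ = 2.4263 × (1 - cos(75°))
Δλ = 1.7983 pm

Initial wavelength:
λ = λ' - Δλ = 21.6995 - 1.7983 = 19.9012 pm

Initial energy:
E = hc/λ = 1239.842 / 19.9012 = 62.3000 keV

(Intermediate values are shown rounded; full precision is carried through to the final answer.)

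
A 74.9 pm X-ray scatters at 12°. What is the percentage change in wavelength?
0.0708%

Calculate the Compton shift:
Δλ = λ_C(1 - cos(12°))
Δλ = 2.4263 × (1 - cos(12°))
Δλ = 2.4263 × 0.0219
Δλ = 0.0530 pm

Percentage change:
(Δλ/λ₀) × 100 = (0.0530/74.9) × 100
= 0.0708%

(Intermediate values are shown rounded; full precision is carried through to the final answer.)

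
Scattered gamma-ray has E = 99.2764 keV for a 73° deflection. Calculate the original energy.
115.1001 keV

Convert final energy to wavelength (hc ≈ 1239.842 keV·pm):
λ' = hc/E' = 1239.842 / 99.2764 = 12.4888 pm

Calculate the Compton shift:
Δλ = λ_C(1 - cos(73°))
Δλ = 2.4263 × (1 - cos(73°))
Δλ = 1.7169 pm

Initial wavelength:
λ = λ' - Δλ = 12.4888 - 1.7169 = 10.7719 pm

Initial energy:
E = hc/λ = 1239.842 / 10.7719 = 115.1001 keV

(Intermediate values are shown rounded; full precision is carried through to the final answer.)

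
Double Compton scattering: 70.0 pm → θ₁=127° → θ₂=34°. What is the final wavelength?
74.3013 pm

Apply Compton shift twice:

First scattering at θ₁ = 127°:
Δλ₁ = λ_C(1 - cos(127°))
Δλ₁ = 2.4263 × 1.6018
Δλ₁ = 3.8865 pm

After first scattering:
λ₁ = 70.0 + 3.8865 = 73.8865 pm

Second scattering at θ₂ = 34°:
Δλ₂ = λ_C(1 - cos(34°))
Δλ₂ = 2.4263 × 0.1710
Δλ₂ = 0.4148 pm

Final wavelength:
λ₂ = 73.8865 + 0.4148 = 74.3013 pm

Total shift: Δλ_total = 3.8865 + 0.4148 = 4.3013 pm

(Intermediate values are shown rounded; full precision is carried through to the final answer.)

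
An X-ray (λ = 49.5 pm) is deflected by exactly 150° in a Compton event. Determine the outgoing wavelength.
54.0276 pm

Using the Compton formula: λ' = λ + λ_C(1 − cos θ)

For θ = 150°, cos θ = -√3/2 (exact) ≈ -0.8660, so:
1 − cos 150° = 1 − (-√3/2) ≈ 1.8660

Δλ = λ_C × 1.8660 = 2.4263 × 1.8660 = 4.5276 pm

λ' = 49.5 + 4.5276 = 54.0276 pm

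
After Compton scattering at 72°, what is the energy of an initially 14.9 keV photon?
14.6057 keV

First convert energy to wavelength:
λ = hc/E, with hc ≈ 1239.842 keV·pm (i.e. 1239.842 eV·nm)

For E = 14.9 keV = 14900 eV:
λ = 1239.842 keV·pm / 14.9 keV
λ = 83.2109 pm

Calculate the Compton shift:
Δλ = λ_C(1 - cos(72°)) = 2.4263 × 0.6910
Δλ = 1.6765 pm

Final wavelength:
λ' = 83.2109 + 1.6765 = 84.8874 pm

Final energy:
E' = hc/λ' = 1239.842 / 84.8874 = 14.6057 keV

(Intermediate values are shown rounded; full precision is carried through to the final answer.)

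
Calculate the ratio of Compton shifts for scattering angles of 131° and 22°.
131° produces the larger shift by a factor of 22.743

Calculate both shifts using Δλ = λ_C(1 - cos θ):

For θ₁ = 22°:
Δλ₁ = 2.4263 × (1 - cos(22°))
Δλ₁ = 2.4263 × 0.0728
Δλ₁ = 0.1767 pm

For θ₂ = 131°:
Δλ₂ = 2.4263 × (1 - cos(131°))
Δλ₂ = 2.4263 × 1.6561
Δλ₂ = 4.0181 pm

The 131° angle produces the larger shift.
Ratio: 4.0181/0.1767 = 22.743

(Intermediate values are shown rounded; full precision is carried through to the final answer.)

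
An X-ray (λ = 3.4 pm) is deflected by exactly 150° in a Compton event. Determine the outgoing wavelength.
7.9276 pm

Using the Compton formula: λ' = λ + λ_C(1 − cos θ)

For θ = 150°, cos θ = -√3/2 (exact) ≈ -0.8660, so:
1 − cos 150° = 1 − (-√3/2) ≈ 1.8660

Δλ = λ_C × 1.8660 = 2.4263 × 1.8660 = 4.5276 pm

λ' = 3.4 + 4.5276 = 7.9276 pm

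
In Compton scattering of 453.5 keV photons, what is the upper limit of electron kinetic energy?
290.0739 keV

Maximum energy transfer occurs at θ = 180° (backscattering).

Initial photon: E₀ = 453.5 keV → λ₀ = 2.7339 pm

Maximum Compton shift (at 180°):
Δλ_max = 2λ_C = 2 × 2.4263 = 4.8526 pm

Final wavelength:
λ' = 2.7339 + 4.8526 = 7.5866 pm

Minimum photon energy (maximum energy to electron):
E'_min = hc/λ' = 163.4261 keV

Maximum electron kinetic energy:
K_max = E₀ - E'_min = 453.5000 - 163.4261 = 290.0739 keV

(Intermediate values are shown rounded; full precision is carried through to the final answer.)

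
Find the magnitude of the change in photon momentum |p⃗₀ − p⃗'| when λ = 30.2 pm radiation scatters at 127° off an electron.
3.7049e-23 kg·m/s

Photon momentum magnitude is p = h/λ.

Initial momentum:
p₀ = h/λ = 6.6261e-34/3.0200e-11 = 2.1941e-23 kg·m/s

After scattering:
λ' = λ + Δλ = 30.2 + 3.8865 = 34.0865 pm
p' = h/λ' = 6.6261e-34/3.4087e-11 = 1.9439e-23 kg·m/s

Momentum is a vector; the scattered photon's direction makes angle θ = 127° with the incident direction. The magnitude of the vector change Δp⃗ = p⃗₀ − p⃗' is found from the law of cosines:
|Δp⃗|² = p₀² + p'² − 2p₀p'cos θ
|Δp⃗|² = (2.1941e-23)² + (1.9439e-23)² − 2·2.1941e-23·1.9439e-23·cos(127°)
|Δp⃗| = 3.7049e-23 kg·m/s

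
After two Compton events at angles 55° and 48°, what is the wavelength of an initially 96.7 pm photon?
98.5374 pm

Apply Compton shift twice:

First scattering at θ₁ = 55°:
Δλ₁ = λ_C(1 - cos(55°))
Δλ₁ = 2.4263 × 0.4264
Δλ₁ = 1.0346 pm

After first scattering:
λ₁ = 96.7 + 1.0346 = 97.7346 pm

Second scattering at θ₂ = 48°:
Δλ₂ = λ_C(1 - cos(48°))
Δλ₂ = 2.4263 × 0.3309
Δλ₂ = 0.8028 pm

Final wavelength:
λ₂ = 97.7346 + 0.8028 = 98.5374 pm

Total shift: Δλ_total = 1.0346 + 0.8028 = 1.8374 pm

(Intermediate values are shown rounded; full precision is carried through to the final answer.)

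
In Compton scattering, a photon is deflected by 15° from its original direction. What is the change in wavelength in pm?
0.0827 pm

Using the Compton scattering formula:
Δλ = λ_C(1 - cos θ)

where λ_C = h/(m_e·c) ≈ 2.4263 pm is the Compton wavelength of an electron.

For θ = 15°:
cos(15°) = 0.9659
1 - cos(15°) = 0.0341

Δλ = 2.4263 × 0.0341
Δλ = 0.0827 pm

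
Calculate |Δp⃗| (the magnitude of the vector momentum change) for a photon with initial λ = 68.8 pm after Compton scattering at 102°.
1.4666e-23 kg·m/s

Photon momentum magnitude is p = h/λ.

Initial momentum:
p₀ = h/λ = 6.6261e-34/6.8800e-11 = 9.6309e-24 kg·m/s

After scattering:
λ' = λ + Δλ = 68.8 + 2.9308 = 71.7308 pm
p' = h/λ' = 6.6261e-34/7.1731e-11 = 9.2374e-24 kg·m/s

Momentum is a vector; the scattered photon's direction makes angle θ = 102° with the incident direction. The magnitude of the vector change Δp⃗ = p⃗₀ − p⃗' is found from the law of cosines:
|Δp⃗|² = p₀² + p'² − 2p₀p'cos θ
|Δp⃗|² = (9.6309e-24)² + (9.2374e-24)² − 2·9.6309e-24·9.2374e-24·cos(102°)
|Δp⃗| = 1.4666e-23 kg·m/s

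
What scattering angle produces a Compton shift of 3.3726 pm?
112.96°

From the Compton formula Δλ = λ_C(1 - cos θ), we can solve for θ:

cos θ = 1 - Δλ/λ_C

Given:
- Δλ = 3.3726 pm
- λ_C = h/(m_e·c) ≈ 2.42631024 pm

cos θ = 1 - 3.3726/2.42631024
cos θ = 1 - 1.390012
cos θ = -0.390012

θ = arccos(-0.390012)
θ = 112.96°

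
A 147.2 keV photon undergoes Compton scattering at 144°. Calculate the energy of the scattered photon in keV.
96.7714 keV

First convert energy to wavelength:
λ = hc/E, with hc ≈ 1239.842 keV·pm (i.e. 1239.842 eV·nm)

For E = 147.2 keV = 147200 eV:
λ = 1239.842 keV·pm / 147.2 keV
λ = 8.4228 pm

Calculate the Compton shift:
Δλ = λ_C(1 - cos(144°)) = 2.4263 × 1.8090
Δλ = 4.3892 pm

Final wavelength:
λ' = 8.4228 + 4.3892 = 12.8121 pm

Final energy:
E' = hc/λ' = 1239.842 / 12.8121 = 96.7714 keV

(Intermediate values are shown rounded; full precision is carried through to the final answer.)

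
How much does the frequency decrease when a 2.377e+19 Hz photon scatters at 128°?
5.636e+18 Hz (decrease)

Convert frequency to wavelength (c = 299792458 m/s):
λ₀ = c/f₀ = 299792458/2.377e+19 = 1.2612220e-11 m = 12.6122 pm

Calculate Compton shift:
Δλ = λ_C(1 - cos(128°)) = 3.9201 pm

Final wavelength:
λ' = λ₀ + Δλ = 12.6122 + 3.9201 = 16.5323 pm

Final frequency:
f' = c/λ' = 299792458/1.6532315e-11 = 1.8133725e+19 Hz

Frequency shift (decrease):
Δf = f₀ - f' = 2.377e+19 - 1.8133725e+19 = 5.636e+18 Hz

(Intermediate values are shown rounded; full precision is carried through to the final answer.)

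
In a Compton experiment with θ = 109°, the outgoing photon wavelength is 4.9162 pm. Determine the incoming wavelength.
1.7000 pm

From λ' = λ + Δλ, we have λ = λ' - Δλ

First calculate the Compton shift:
Δλ = λ_C(1 - cos θ)
Δλ = 2.4263 × (1 - cos(109°))
Δλ = 2.4263 × 1.3256
Δλ = 3.2162 pm

Initial wavelength:
λ = λ' - Δλ
λ = 4.9162 - 3.2162
λ = 1.7000 pm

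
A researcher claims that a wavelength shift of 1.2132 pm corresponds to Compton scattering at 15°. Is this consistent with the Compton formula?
No, inconsistent

Calculate the expected shift for θ = 15°:

Δλ_expected = λ_C(1 - cos(15°))
Δλ_expected = 2.4263 × (1 - cos(15°))
Δλ_expected = 2.4263 × 0.0341
Δλ_expected = 0.0827 pm

Given shift: 1.2132 pm
Expected shift: 0.0827 pm
Difference: 1.1305 pm

The values do not match. The given shift corresponds to θ ≈ 60.0°, not 15°.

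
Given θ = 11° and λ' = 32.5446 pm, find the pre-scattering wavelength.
32.5000 pm

From λ' = λ + Δλ, we have λ = λ' - Δλ

First calculate the Compton shift:
Δλ = λ_C(1 - cos θ)
Δλ = 2.4263 × (1 - cos(11°))
Δλ = 2.4263 × 0.0184
Δλ = 0.0446 pm

Initial wavelength:
λ = λ' - Δλ
λ = 32.5446 - 0.0446
λ = 32.5000 pm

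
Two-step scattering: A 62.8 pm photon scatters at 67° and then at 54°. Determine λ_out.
65.2784 pm

Apply Compton shift twice:

First scattering at θ₁ = 67°:
Δλ₁ = λ_C(1 - cos(67°))
Δλ₁ = 2.4263 × 0.6093
Δλ₁ = 1.4783 pm

After first scattering:
λ₁ = 62.8 + 1.4783 = 64.2783 pm

Second scattering at θ₂ = 54°:
Δλ₂ = λ_C(1 - cos(54°))
Δλ₂ = 2.4263 × 0.4122
Δλ₂ = 1.0002 pm

Final wavelength:
λ₂ = 64.2783 + 1.0002 = 65.2784 pm

Total shift: Δλ_total = 1.4783 + 1.0002 = 2.4784 pm

(Intermediate values are shown rounded; full precision is carried through to the final answer.)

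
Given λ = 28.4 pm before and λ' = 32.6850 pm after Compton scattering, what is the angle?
140.00°

First find the wavelength shift:
Δλ = λ' - λ = 32.6850 - 28.4 = 4.2850 pm

Using Δλ = λ_C(1 - cos θ), with λ_C = h/(m_e·c) ≈ 2.42631024 pm:
cos θ = 1 - Δλ/λ_C
cos θ = 1 - 4.2850/2.42631024
cos θ = -0.766056

θ = arccos(-0.766056)
θ = 140.00°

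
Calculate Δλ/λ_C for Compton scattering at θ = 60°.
0.5000 λ_C

The Compton shift formula is:
Δλ = λ_C(1 - cos θ)

Dividing both sides by λ_C:
Δλ/λ_C = 1 - cos θ

For θ = 60°:
Δλ/λ_C = 1 - cos(60°)
Δλ/λ_C = 1 - 0.5000
Δλ/λ_C = 0.5000

This means the shift is 0.5000 × λ_C = 1.2132 pm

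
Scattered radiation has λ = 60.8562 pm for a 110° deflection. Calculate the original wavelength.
57.6000 pm

From λ' = λ + Δλ, we have λ = λ' - Δλ

First calculate the Compton shift:
Δλ = λ_C(1 - cos θ)
Δλ = 2.4263 × (1 - cos(110°))
Δλ = 2.4263 × 1.3420
Δλ = 3.2562 pm

Initial wavelength:
λ = λ' - Δλ
λ = 60.8562 - 3.2562
λ = 57.6000 pm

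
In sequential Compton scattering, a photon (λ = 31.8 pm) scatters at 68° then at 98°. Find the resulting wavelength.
36.0814 pm

Apply Compton shift twice:

First scattering at θ₁ = 68°:
Δλ₁ = λ_C(1 - cos(68°))
Δλ₁ = 2.4263 × 0.6254
Δλ₁ = 1.5174 pm

After first scattering:
λ₁ = 31.8 + 1.5174 = 33.3174 pm

Second scattering at θ₂ = 98°:
Δλ₂ = λ_C(1 - cos(98°))
Δλ₂ = 2.4263 × 1.1392
Δλ₂ = 2.7640 pm

Final wavelength:
λ₂ = 33.3174 + 2.7640 = 36.0814 pm

Total shift: Δλ_total = 1.5174 + 2.7640 = 4.2814 pm

(Intermediate values are shown rounded; full precision is carried through to the final answer.)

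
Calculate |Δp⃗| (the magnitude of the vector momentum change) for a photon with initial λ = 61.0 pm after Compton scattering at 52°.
9.4530e-24 kg·m/s

Photon momentum magnitude is p = h/λ.

Initial momentum:
p₀ = h/λ = 6.6261e-34/6.1000e-11 = 1.0862e-23 kg·m/s

After scattering:
λ' = λ + Δλ = 61.0 + 0.9325 = 61.9325 pm
p' = h/λ' = 6.6261e-34/6.1933e-11 = 1.0699e-23 kg·m/s

Momentum is a vector; the scattered photon's direction makes angle θ = 52° with the incident direction. The magnitude of the vector change Δp⃗ = p⃗₀ − p⃗' is found from the law of cosines:
|Δp⃗|² = p₀² + p'² − 2p₀p'cos θ
|Δp⃗|² = (1.0862e-23)² + (1.0699e-23)² − 2·1.0862e-23·1.0699e-23·cos(52°)
|Δp⃗| = 9.4530e-24 kg·m/s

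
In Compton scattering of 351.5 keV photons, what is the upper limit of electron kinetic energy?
203.5459 keV

Maximum energy transfer occurs at θ = 180° (backscattering).

Initial photon: E₀ = 351.5 keV → λ₀ = 3.5273 pm

Maximum Compton shift (at 180°):
Δλ_max = 2λ_C = 2 × 2.4263 = 4.8526 pm

Final wavelength:
λ' = 3.5273 + 4.8526 = 8.3799 pm

Minimum photon energy (maximum energy to electron):
E'_min = hc/λ' = 147.9541 keV

Maximum electron kinetic energy:
K_max = E₀ - E'_min = 351.5000 - 147.9541 = 203.5459 keV

(Intermediate values are shown rounded; full precision is carried through to the final answer.)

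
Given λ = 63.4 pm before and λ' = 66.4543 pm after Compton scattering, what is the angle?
105.00°

First find the wavelength shift:
Δλ = λ' - λ = 66.4543 - 63.4 = 3.0543 pm

Using Δλ = λ_C(1 - cos θ), with λ_C = h/(m_e·c) ≈ 2.42631024 pm:
cos θ = 1 - Δλ/λ_C
cos θ = 1 - 3.0543/2.42631024
cos θ = -0.258825

θ = arccos(-0.258825)
θ = 105.00°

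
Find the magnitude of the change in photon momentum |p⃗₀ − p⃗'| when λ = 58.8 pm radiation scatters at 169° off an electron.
2.1586e-23 kg·m/s

Photon momentum magnitude is p = h/λ.

Initial momentum:
p₀ = h/λ = 6.6261e-34/5.8800e-11 = 1.1269e-23 kg·m/s

After scattering:
λ' = λ + Δλ = 58.8 + 4.8080 = 63.6080 pm
p' = h/λ' = 6.6261e-34/6.3608e-11 = 1.0417e-23 kg·m/s

Momentum is a vector; the scattered photon's direction makes angle θ = 169° with the incident direction. The magnitude of the vector change Δp⃗ = p⃗₀ − p⃗' is found from the law of cosines:
|Δp⃗|² = p₀² + p'² − 2p₀p'cos θ
|Δp⃗|² = (1.1269e-23)² + (1.0417e-23)² − 2·1.1269e-23·1.0417e-23·cos(169°)
|Δp⃗| = 2.1586e-23 kg·m/s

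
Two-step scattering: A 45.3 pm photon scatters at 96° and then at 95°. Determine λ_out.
50.6177 pm

Apply Compton shift twice:

First scattering at θ₁ = 96°:
Δλ₁ = λ_C(1 - cos(96°))
Δλ₁ = 2.4263 × 1.1045
Δλ₁ = 2.6799 pm

After first scattering:
λ₁ = 45.3 + 2.6799 = 47.9799 pm

Second scattering at θ₂ = 95°:
Δλ₂ = λ_C(1 - cos(95°))
Δλ₂ = 2.4263 × 1.0872
Δλ₂ = 2.6378 pm

Final wavelength:
λ₂ = 47.9799 + 2.6378 = 50.6177 pm

Total shift: Δλ_total = 2.6799 + 2.6378 = 5.3177 pm

(Intermediate values are shown rounded; full precision is carried through to the final answer.)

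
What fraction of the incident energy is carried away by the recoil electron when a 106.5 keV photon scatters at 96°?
0.1871 (or 18.71%)

Calculate initial and final photon energies:

Initial: E₀ = 106.5 keV → λ₀ = 11.6417 pm
Compton shift: Δλ = 2.6799 pm
Final wavelength: λ' = 14.3216 pm
Final energy: E' = 86.5712 keV

Fractional energy loss:
(E₀ - E')/E₀ = (106.5000 - 86.5712)/106.5000
= 19.9288/106.5000
= 0.1871
= 18.71%

(Intermediate values are shown rounded; full precision is carried through to the final answer.)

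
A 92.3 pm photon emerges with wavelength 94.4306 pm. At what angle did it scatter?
83.00°

First find the wavelength shift:
Δλ = λ' - λ = 94.4306 - 92.3 = 2.1306 pm

Using Δλ = λ_C(1 - cos θ), with λ_C = h/(m_e·c) ≈ 2.42631024 pm:
cos θ = 1 - Δλ/λ_C
cos θ = 1 - 2.1306/2.42631024
cos θ = 0.121877

θ = arccos(0.121877)
θ = 83.00°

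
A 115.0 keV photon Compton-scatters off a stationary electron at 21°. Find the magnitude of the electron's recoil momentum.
2.2253e-23 kg·m/s

The electron is initially at rest, so by conservation of momentum:
p⃗_e = p⃗₀ − p⃗'  (incident photon momentum minus scattered photon momentum)

Photon momentum magnitudes (p = h/λ = E/c):
λ₀ = hc/E₀ = 10.7812 pm → p₀ = h/λ₀ = 6.1459e-23 kg·m/s
Δλ = λ_C(1 − cos 21°) = 0.1612 pm
λ' = 10.9424 pm → p' = h/λ' = 6.0554e-23 kg·m/s

The scattered photon makes angle θ = 21° with the incident direction, so by the law of cosines:
|p⃗_e|² = p₀² + p'² − 2p₀p'cos θ
|p⃗_e|² = (6.1459e-23)² + (6.0554e-23)² − 2·6.1459e-23·6.0554e-23·cos(21°)
|p⃗_e| = 2.2253e-23 kg·m/s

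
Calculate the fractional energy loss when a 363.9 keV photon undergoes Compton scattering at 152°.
0.5728 (or 57.28%)

Calculate initial and final photon energies:

Initial: E₀ = 363.9 keV → λ₀ = 3.4071 pm
Compton shift: Δλ = 4.5686 pm
Final wavelength: λ' = 7.9757 pm
Final energy: E' = 155.4522 keV

Fractional energy loss:
(E₀ - E')/E₀ = (363.9000 - 155.4522)/363.9000
= 208.4478/363.9000
= 0.5728
= 57.28%

(Intermediate values are shown rounded; full precision is carried through to the final answer.)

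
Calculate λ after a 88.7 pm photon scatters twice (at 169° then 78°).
95.4299 pm

Apply Compton shift twice:

First scattering at θ₁ = 169°:
Δλ₁ = λ_C(1 - cos(169°))
Δλ₁ = 2.4263 × 1.9816
Δλ₁ = 4.8080 pm

After first scattering:
λ₁ = 88.7 + 4.8080 = 93.5080 pm

Second scattering at θ₂ = 78°:
Δλ₂ = λ_C(1 - cos(78°))
Δλ₂ = 2.4263 × 0.7921
Δλ₂ = 1.9219 pm

Final wavelength:
λ₂ = 93.5080 + 1.9219 = 95.4299 pm

Total shift: Δλ_total = 4.8080 + 1.9219 = 6.7299 pm

(Intermediate values are shown rounded; full precision is carried through to the final answer.)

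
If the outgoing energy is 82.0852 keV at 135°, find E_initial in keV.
113.0999 keV

Convert final energy to wavelength (hc ≈ 1239.842 keV·pm):
λ' = hc/E' = 1239.842 / 82.0852 = 15.1043 pm

Calculate the Compton shift:
Δλ = λ_C(1 - cos(135°))
Δλ = 2.4263 × (1 - cos(135°))
Δλ = 4.1420 pm

Initial wavelength:
λ = λ' - Δλ = 15.1043 - 4.1420 = 10.9624 pm

Initial energy:
E = hc/λ = 1239.842 / 10.9624 = 113.0999 keV

(Intermediate values are shown rounded; full precision is carried through to the final answer.)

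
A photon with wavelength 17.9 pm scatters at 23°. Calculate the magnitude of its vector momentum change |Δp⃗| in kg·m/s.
1.4686e-23 kg·m/s

Photon momentum magnitude is p = h/λ.

Initial momentum:
p₀ = h/λ = 6.6261e-34/1.7900e-11 = 3.7017e-23 kg·m/s

After scattering:
λ' = λ + Δλ = 17.9 + 0.1929 = 18.0929 pm
p' = h/λ' = 6.6261e-34/1.8093e-11 = 3.6623e-23 kg·m/s

Momentum is a vector; the scattered photon's direction makes angle θ = 23° with the incident direction. The magnitude of the vector change Δp⃗ = p⃗₀ − p⃗' is found from the law of cosines:
|Δp⃗|² = p₀² + p'² − 2p₀p'cos θ
|Δp⃗|² = (3.7017e-23)² + (3.6623e-23)² − 2·3.7017e-23·3.6623e-23·cos(23°)
|Δp⃗| = 1.4686e-23 kg·m/s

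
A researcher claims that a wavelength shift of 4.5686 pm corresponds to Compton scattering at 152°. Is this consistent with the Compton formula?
Yes, consistent

Calculate the expected shift for θ = 152°:

Δλ_expected = λ_C(1 - cos(152°))
Δλ_expected = 2.4263 × (1 - cos(152°))
Δλ_expected = 2.4263 × 1.8829
Δλ_expected = 4.5686 pm

Given shift: 4.5686 pm
Expected shift: 4.5686 pm
Difference: 0.0000 pm

The values match. This is consistent with Compton scattering at the stated angle.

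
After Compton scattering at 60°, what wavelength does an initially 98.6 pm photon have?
99.8132 pm

Using the Compton formula: λ' = λ + λ_C(1 − cos θ)

For θ = 60°, cos θ = 1/2 (exact) = 0.5000, so:
1 − cos 60° = 1 − (1/2) = 0.5000

Δλ = λ_C × 0.5000 = 2.4263 × 0.5000 = 1.2132 pm

λ' = 98.6 + 1.2132 = 99.8132 pm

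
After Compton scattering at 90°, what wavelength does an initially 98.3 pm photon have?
100.7263 pm

Using the Compton formula: λ' = λ + λ_C(1 − cos θ)

For θ = 90°, cos θ = 0 (exact) = 0.0000, so:
1 − cos 90° = 1 − (0) = 1.0000

Δλ = λ_C × 1.0000 = 2.4263 × 1.0000 = 2.4263 pm

λ' = 98.3 + 2.4263 = 100.7263 pm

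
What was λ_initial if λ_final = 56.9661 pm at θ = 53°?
56.0000 pm

From λ' = λ + Δλ, we have λ = λ' - Δλ

First calculate the Compton shift:
Δλ = λ_C(1 - cos θ)
Δλ = 2.4263 × (1 - cos(53°))
Δλ = 2.4263 × 0.3982
Δλ = 0.9661 pm

Initial wavelength:
λ = λ' - Δλ
λ = 56.9661 - 0.9661
λ = 56.0000 pm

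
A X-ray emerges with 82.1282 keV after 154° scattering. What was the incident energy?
118.2000 keV

Convert final energy to wavelength (hc ≈ 1239.842 keV·pm):
λ' = hc/E' = 1239.842 / 82.1282 = 15.0964 pm

Calculate the Compton shift:
Δλ = λ_C(1 - cos(154°))
Δλ = 2.4263 × (1 - cos(154°))
Δλ = 4.6071 pm

Initial wavelength:
λ = λ' - Δλ = 15.0964 - 4.6071 = 10.4894 pm

Initial energy:
E = hc/λ = 1239.842 / 10.4894 = 118.2000 keV

(Intermediate values are shown rounded; full precision is carried through to the final answer.)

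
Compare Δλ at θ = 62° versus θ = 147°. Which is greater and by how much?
147° produces the larger shift by a factor of 3.466

Calculate both shifts using Δλ = λ_C(1 - cos θ):

For θ₁ = 62°:
Δλ₁ = 2.4263 × (1 - cos(62°))
Δλ₁ = 2.4263 × 0.5305
Δλ₁ = 1.2872 pm

For θ₂ = 147°:
Δλ₂ = 2.4263 × (1 - cos(147°))
Δλ₂ = 2.4263 × 1.8387
Δλ₂ = 4.4612 pm

The 147° angle produces the larger shift.
Ratio: 4.4612/1.2872 = 3.466

(Intermediate values are shown rounded; full precision is carried through to the final answer.)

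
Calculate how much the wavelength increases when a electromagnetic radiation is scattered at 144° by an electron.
4.3892 pm

Using the Compton scattering formula:
Δλ = λ_C(1 - cos θ)

where λ_C = h/(m_e·c) ≈ 2.4263 pm is the Compton wavelength of an electron.

For θ = 144°:
cos(144°) = -0.8090
1 - cos(144°) = 1.8090

Δλ = 2.4263 × 1.8090
Δλ = 4.3892 pm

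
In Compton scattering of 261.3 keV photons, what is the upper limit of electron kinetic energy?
132.1164 keV

Maximum energy transfer occurs at θ = 180° (backscattering).

Initial photon: E₀ = 261.3 keV → λ₀ = 4.7449 pm

Maximum Compton shift (at 180°):
Δλ_max = 2λ_C = 2 × 2.4263 = 4.8526 pm

Final wavelength:
λ' = 4.7449 + 4.8526 = 9.5975 pm

Minimum photon energy (maximum energy to electron):
E'_min = hc/λ' = 129.1836 keV

Maximum electron kinetic energy:
K_max = E₀ - E'_min = 261.3000 - 129.1836 = 132.1164 keV

(Intermediate values are shown rounded; full precision is carried through to the final answer.)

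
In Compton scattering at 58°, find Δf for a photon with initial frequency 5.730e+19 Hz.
1.026e+19 Hz (decrease)

Convert frequency to wavelength (c = 299792458 m/s):
λ₀ = c/f₀ = 299792458/5.730e+19 = 5.2319801e-12 m = 5.2320 pm

Calculate Compton shift:
Δλ = λ_C(1 - cos(58°)) = 1.1406 pm

Final wavelength:
λ' = λ₀ + Δλ = 5.2320 + 1.1406 = 6.3725 pm

Final frequency:
f' = c/λ' = 299792458/6.3725418e-12 = 4.7044408e+19 Hz

Frequency shift (decrease):
Δf = f₀ - f' = 5.730e+19 - 4.7044408e+19 = 1.026e+19 Hz

(Intermediate values are shown rounded; full precision is carried through to the final answer.)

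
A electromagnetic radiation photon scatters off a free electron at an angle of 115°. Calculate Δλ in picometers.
3.4517 pm

Using the Compton scattering formula:
Δλ = λ_C(1 - cos θ)

where λ_C = h/(m_e·c) ≈ 2.4263 pm is the Compton wavelength of an electron.

For θ = 115°:
cos(115°) = -0.4226
1 - cos(115°) = 1.4226

Δλ = 2.4263 × 1.4226
Δλ = 3.4517 pm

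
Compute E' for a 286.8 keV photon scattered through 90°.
183.6985 keV

First convert energy to wavelength:
λ = hc/E, with hc ≈ 1239.842 keV·pm (i.e. 1239.842 eV·nm)

For E = 286.8 keV = 286800 eV:
λ = 1239.842 keV·pm / 286.8 keV
λ = 4.3230 pm

Calculate the Compton shift:
Δλ = λ_C(1 - cos(90°)) = 2.4263 × 1.0000
Δλ = 2.4263 pm

Final wavelength:
λ' = 4.3230 + 2.4263 = 6.7493 pm

Final energy:
E' = hc/λ' = 1239.842 / 6.7493 = 183.6985 keV

(Intermediate values are shown rounded; full precision is carried through to the final answer.)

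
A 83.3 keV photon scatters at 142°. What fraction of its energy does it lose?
0.2257 (or 22.57%)

Calculate initial and final photon energies:

Initial: E₀ = 83.3 keV → λ₀ = 14.8841 pm
Compton shift: Δλ = 4.3383 pm
Final wavelength: λ' = 19.2223 pm
Final energy: E' = 64.5001 keV

Fractional energy loss:
(E₀ - E')/E₀ = (83.3000 - 64.5001)/83.3000
= 18.7999/83.3000
= 0.2257
= 22.57%

(Intermediate values are shown rounded; full precision is carried through to the final answer.)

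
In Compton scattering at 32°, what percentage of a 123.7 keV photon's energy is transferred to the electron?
0.0355 (or 3.55%)

Calculate initial and final photon energies:

Initial: E₀ = 123.7 keV → λ₀ = 10.0230 pm
Compton shift: Δλ = 0.3687 pm
Final wavelength: λ' = 10.3917 pm
Final energy: E' = 119.3113 keV

Fractional energy loss:
(E₀ - E')/E₀ = (123.7000 - 119.3113)/123.7000
= 4.3887/123.7000
= 0.0355
= 3.55%

(Intermediate values are shown rounded; full precision is carried through to the final answer.)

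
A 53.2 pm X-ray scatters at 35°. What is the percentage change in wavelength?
0.8248%

Calculate the Compton shift:
Δλ = λ_C(1 - cos(35°))
Δλ = 2.4263 × (1 - cos(35°))
Δλ = 2.4263 × 0.1808
Δλ = 0.4388 pm

Percentage change:
(Δλ/λ₀) × 100 = (0.4388/53.2) × 100
= 0.8248%

(Intermediate values are shown rounded; full precision is carried through to the final answer.)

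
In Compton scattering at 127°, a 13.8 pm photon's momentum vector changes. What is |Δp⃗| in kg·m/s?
7.6643e-23 kg·m/s

Photon momentum magnitude is p = h/λ.

Initial momentum:
p₀ = h/λ = 6.6261e-34/1.3800e-11 = 4.8015e-23 kg·m/s

After scattering:
λ' = λ + Δλ = 13.8 + 3.8865 = 17.6865 pm
p' = h/λ' = 6.6261e-34/1.7687e-11 = 3.7464e-23 kg·m/s

Momentum is a vector; the scattered photon's direction makes angle θ = 127° with the incident direction. The magnitude of the vector change Δp⃗ = p⃗₀ − p⃗' is found from the law of cosines:
|Δp⃗|² = p₀² + p'² − 2p₀p'cos θ
|Δp⃗|² = (4.8015e-23)² + (3.7464e-23)² − 2·4.8015e-23·3.7464e-23·cos(127°)
|Δp⃗| = 7.6643e-23 kg·m/s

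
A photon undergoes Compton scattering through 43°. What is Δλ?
0.6518 pm

Using the Compton scattering formula:
Δλ = λ_C(1 - cos θ)

where λ_C = h/(m_e·c) ≈ 2.4263 pm is the Compton wavelength of an electron.

For θ = 43°:
cos(43°) = 0.7314
1 - cos(43°) = 0.2686

Δλ = 2.4263 × 0.2686
Δλ = 0.6518 pm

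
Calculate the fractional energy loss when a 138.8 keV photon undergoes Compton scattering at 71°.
0.1548 (or 15.48%)

Calculate initial and final photon energies:

Initial: E₀ = 138.8 keV → λ₀ = 8.9326 pm
Compton shift: Δλ = 1.6364 pm
Final wavelength: λ' = 10.5690 pm
Final energy: E' = 117.3097 keV

Fractional energy loss:
(E₀ - E')/E₀ = (138.8000 - 117.3097)/138.8000
= 21.4903/138.8000
= 0.1548
= 15.48%

(Intermediate values are shown rounded; full precision is carried through to the final answer.)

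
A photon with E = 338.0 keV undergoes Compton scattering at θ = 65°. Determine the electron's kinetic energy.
93.4108 keV

By energy conservation: K_e = E_initial - E_final

First find the scattered photon energy:
Initial wavelength: λ = hc/E = 3.6682 pm
Compton shift: Δλ = λ_C(1 - cos(65°)) = 1.4009 pm
Final wavelength: λ' = 3.6682 + 1.4009 = 5.0691 pm
Final photon energy: E' = hc/λ' = 244.5892 keV

Electron kinetic energy:
K_e = E - E' = 338.0000 - 244.5892 = 93.4108 keV

(Intermediate values are shown rounded; full precision is carried through to the final answer.)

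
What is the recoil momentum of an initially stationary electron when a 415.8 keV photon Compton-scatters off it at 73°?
2.2570e-22 kg·m/s

The electron is initially at rest, so by conservation of momentum:
p⃗_e = p⃗₀ − p⃗'  (incident photon momentum minus scattered photon momentum)

Photon momentum magnitudes (p = h/λ = E/c):
λ₀ = hc/E₀ = 2.9818 pm → p₀ = h/λ₀ = 2.2222e-22 kg·m/s
Δλ = λ_C(1 − cos 73°) = 1.7169 pm
λ' = 4.6987 pm → p' = h/λ' = 1.4102e-22 kg·m/s

The scattered photon makes angle θ = 73° with the incident direction, so by the law of cosines:
|p⃗_e|² = p₀² + p'² − 2p₀p'cos θ
|p⃗_e|² = (2.2222e-22)² + (1.4102e-22)² − 2·2.2222e-22·1.4102e-22·cos(73°)
|p⃗_e| = 2.2570e-22 kg·m/s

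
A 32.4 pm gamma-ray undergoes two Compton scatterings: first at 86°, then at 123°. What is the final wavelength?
38.4048 pm

Apply Compton shift twice:

First scattering at θ₁ = 86°:
Δλ₁ = λ_C(1 - cos(86°))
Δλ₁ = 2.4263 × 0.9302
Δλ₁ = 2.2571 pm

After first scattering:
λ₁ = 32.4 + 2.2571 = 34.6571 pm

Second scattering at θ₂ = 123°:
Δλ₂ = λ_C(1 - cos(123°))
Δλ₂ = 2.4263 × 1.5446
Δλ₂ = 3.7478 pm

Final wavelength:
λ₂ = 34.6571 + 3.7478 = 38.4048 pm

Total shift: Δλ_total = 2.2571 + 3.7478 = 6.0048 pm

(Intermediate values are shown rounded; full precision is carried through to the final answer.)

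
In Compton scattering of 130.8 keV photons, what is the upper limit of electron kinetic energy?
44.2885 keV

Maximum energy transfer occurs at θ = 180° (backscattering).

Initial photon: E₀ = 130.8 keV → λ₀ = 9.4789 pm

Maximum Compton shift (at 180°):
Δλ_max = 2λ_C = 2 × 2.4263 = 4.8526 pm

Final wavelength:
λ' = 9.4789 + 4.8526 = 14.3315 pm

Minimum photon energy (maximum energy to electron):
E'_min = hc/λ' = 86.5115 keV

Maximum electron kinetic energy:
K_max = E₀ - E'_min = 130.8000 - 86.5115 = 44.2885 keV

(Intermediate values are shown rounded; full precision is carried through to the final answer.)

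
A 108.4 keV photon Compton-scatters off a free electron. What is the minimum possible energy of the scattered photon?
76.1093 keV (at θ = 180°)

The scattered photon has minimum energy when its wavelength is maximum, i.e., when the Compton shift Δλ = λ_C(1 − cos θ) is maximum. This occurs at θ = 180° (backscattering), giving Δλ_max = 2λ_C = 4.8526 pm.

Initial wavelength: λ₀ = hc/E₀ = 11.4377 pm
Maximum final wavelength: λ'_max = λ₀ + 2λ_C = 11.4377 + 4.8526 = 16.2903 pm
Minimum final energy: E'_min = hc/λ'_max = 76.1093 keV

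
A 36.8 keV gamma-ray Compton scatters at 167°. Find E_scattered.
32.2189 keV

First convert energy to wavelength:
λ = hc/E, with hc ≈ 1239.842 keV·pm (i.e. 1239.842 eV·nm)

For E = 36.8 keV = 36800 eV:
λ = 1239.842 keV·pm / 36.8 keV
λ = 33.6914 pm

Calculate the Compton shift:
Δλ = λ_C(1 - cos(167°)) = 2.4263 × 1.9744
Δλ = 4.7904 pm

Final wavelength:
λ' = 33.6914 + 4.7904 = 38.4818 pm

Final energy:
E' = hc/λ' = 1239.842 / 38.4818 = 32.2189 keV

(Intermediate values are shown rounded; full precision is carried through to the final answer.)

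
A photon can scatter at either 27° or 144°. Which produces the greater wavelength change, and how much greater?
144° produces the larger shift by a factor of 16.597

Calculate both shifts using Δλ = λ_C(1 - cos θ):

For θ₁ = 27°:
Δλ₁ = 2.4263 × (1 - cos(27°))
Δλ₁ = 2.4263 × 0.1090
Δλ₁ = 0.2645 pm

For θ₂ = 144°:
Δλ₂ = 2.4263 × (1 - cos(144°))
Δλ₂ = 2.4263 × 1.8090
Δλ₂ = 4.3892 pm

The 144° angle produces the larger shift.
Ratio: 4.3892/0.2645 = 16.597

(Intermediate values are shown rounded; full precision is carried through to the final answer.)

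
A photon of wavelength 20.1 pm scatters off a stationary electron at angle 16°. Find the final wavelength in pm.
20.1940 pm

Using the Compton scattering formula:
λ' = λ + Δλ = λ + λ_C(1 - cos θ)

Given:
- Initial wavelength λ = 20.1 pm
- Scattering angle θ = 16°
- Compton wavelength λ_C ≈ 2.4263 pm

Calculate the shift:
Δλ = 2.4263 × (1 - cos(16°))
Δλ = 2.4263 × 0.0387
Δλ = 0.0940 pm

Final wavelength:
λ' = 20.1 + 0.0940 = 20.1940 pm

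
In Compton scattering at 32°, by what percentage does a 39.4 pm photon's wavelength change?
0.9357%

Calculate the Compton shift:
Δλ = λ_C(1 - cos(32°))
Δλ = 2.4263 × (1 - cos(32°))
Δλ = 2.4263 × 0.1520
Δλ = 0.3687 pm

Percentage change:
(Δλ/λ₀) × 100 = (0.3687/39.4) × 100
= 0.9357%

(Intermediate values are shown rounded; full precision is carried through to the final answer.)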